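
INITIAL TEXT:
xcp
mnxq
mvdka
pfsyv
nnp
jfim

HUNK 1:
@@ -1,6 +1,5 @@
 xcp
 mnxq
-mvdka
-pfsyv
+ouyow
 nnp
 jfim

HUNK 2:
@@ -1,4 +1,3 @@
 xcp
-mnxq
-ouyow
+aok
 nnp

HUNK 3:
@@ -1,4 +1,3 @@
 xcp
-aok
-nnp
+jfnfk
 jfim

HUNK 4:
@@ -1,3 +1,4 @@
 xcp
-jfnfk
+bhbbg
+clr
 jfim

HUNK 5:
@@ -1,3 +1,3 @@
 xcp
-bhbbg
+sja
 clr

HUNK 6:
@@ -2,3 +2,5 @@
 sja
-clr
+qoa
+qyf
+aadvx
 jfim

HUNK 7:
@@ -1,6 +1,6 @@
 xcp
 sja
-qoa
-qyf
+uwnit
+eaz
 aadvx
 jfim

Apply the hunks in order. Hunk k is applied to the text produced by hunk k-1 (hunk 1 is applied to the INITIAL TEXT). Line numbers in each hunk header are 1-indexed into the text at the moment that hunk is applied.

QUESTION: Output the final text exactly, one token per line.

Answer: xcp
sja
uwnit
eaz
aadvx
jfim

Derivation:
Hunk 1: at line 1 remove [mvdka,pfsyv] add [ouyow] -> 5 lines: xcp mnxq ouyow nnp jfim
Hunk 2: at line 1 remove [mnxq,ouyow] add [aok] -> 4 lines: xcp aok nnp jfim
Hunk 3: at line 1 remove [aok,nnp] add [jfnfk] -> 3 lines: xcp jfnfk jfim
Hunk 4: at line 1 remove [jfnfk] add [bhbbg,clr] -> 4 lines: xcp bhbbg clr jfim
Hunk 5: at line 1 remove [bhbbg] add [sja] -> 4 lines: xcp sja clr jfim
Hunk 6: at line 2 remove [clr] add [qoa,qyf,aadvx] -> 6 lines: xcp sja qoa qyf aadvx jfim
Hunk 7: at line 1 remove [qoa,qyf] add [uwnit,eaz] -> 6 lines: xcp sja uwnit eaz aadvx jfim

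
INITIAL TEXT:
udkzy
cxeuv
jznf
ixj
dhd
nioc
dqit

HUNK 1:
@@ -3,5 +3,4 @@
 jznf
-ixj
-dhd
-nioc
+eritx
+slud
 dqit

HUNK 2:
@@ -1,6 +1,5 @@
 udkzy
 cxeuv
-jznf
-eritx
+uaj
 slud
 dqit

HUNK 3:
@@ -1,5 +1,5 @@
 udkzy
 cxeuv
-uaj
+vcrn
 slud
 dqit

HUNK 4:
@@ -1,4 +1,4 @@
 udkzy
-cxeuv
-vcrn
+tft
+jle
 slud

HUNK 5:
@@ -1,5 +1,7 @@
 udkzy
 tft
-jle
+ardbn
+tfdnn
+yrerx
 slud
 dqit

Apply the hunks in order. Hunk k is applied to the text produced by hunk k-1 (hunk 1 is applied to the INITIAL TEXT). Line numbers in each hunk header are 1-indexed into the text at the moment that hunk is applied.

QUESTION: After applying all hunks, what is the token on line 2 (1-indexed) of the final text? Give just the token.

Hunk 1: at line 3 remove [ixj,dhd,nioc] add [eritx,slud] -> 6 lines: udkzy cxeuv jznf eritx slud dqit
Hunk 2: at line 1 remove [jznf,eritx] add [uaj] -> 5 lines: udkzy cxeuv uaj slud dqit
Hunk 3: at line 1 remove [uaj] add [vcrn] -> 5 lines: udkzy cxeuv vcrn slud dqit
Hunk 4: at line 1 remove [cxeuv,vcrn] add [tft,jle] -> 5 lines: udkzy tft jle slud dqit
Hunk 5: at line 1 remove [jle] add [ardbn,tfdnn,yrerx] -> 7 lines: udkzy tft ardbn tfdnn yrerx slud dqit
Final line 2: tft

Answer: tft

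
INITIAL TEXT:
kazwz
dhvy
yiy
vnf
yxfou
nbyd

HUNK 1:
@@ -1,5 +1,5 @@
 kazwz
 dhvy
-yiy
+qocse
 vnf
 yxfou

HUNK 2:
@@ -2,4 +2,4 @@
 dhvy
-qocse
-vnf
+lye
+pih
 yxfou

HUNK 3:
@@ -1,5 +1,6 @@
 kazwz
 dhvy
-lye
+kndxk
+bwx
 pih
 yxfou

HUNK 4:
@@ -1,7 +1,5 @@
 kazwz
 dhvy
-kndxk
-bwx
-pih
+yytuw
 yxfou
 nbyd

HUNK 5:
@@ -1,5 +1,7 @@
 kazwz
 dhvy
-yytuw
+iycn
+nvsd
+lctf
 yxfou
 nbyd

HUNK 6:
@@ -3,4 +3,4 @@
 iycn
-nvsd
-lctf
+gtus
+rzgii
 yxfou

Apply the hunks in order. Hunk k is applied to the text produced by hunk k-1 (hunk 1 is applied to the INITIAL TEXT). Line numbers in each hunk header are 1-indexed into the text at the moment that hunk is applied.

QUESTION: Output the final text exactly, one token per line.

Hunk 1: at line 1 remove [yiy] add [qocse] -> 6 lines: kazwz dhvy qocse vnf yxfou nbyd
Hunk 2: at line 2 remove [qocse,vnf] add [lye,pih] -> 6 lines: kazwz dhvy lye pih yxfou nbyd
Hunk 3: at line 1 remove [lye] add [kndxk,bwx] -> 7 lines: kazwz dhvy kndxk bwx pih yxfou nbyd
Hunk 4: at line 1 remove [kndxk,bwx,pih] add [yytuw] -> 5 lines: kazwz dhvy yytuw yxfou nbyd
Hunk 5: at line 1 remove [yytuw] add [iycn,nvsd,lctf] -> 7 lines: kazwz dhvy iycn nvsd lctf yxfou nbyd
Hunk 6: at line 3 remove [nvsd,lctf] add [gtus,rzgii] -> 7 lines: kazwz dhvy iycn gtus rzgii yxfou nbyd

Answer: kazwz
dhvy
iycn
gtus
rzgii
yxfou
nbyd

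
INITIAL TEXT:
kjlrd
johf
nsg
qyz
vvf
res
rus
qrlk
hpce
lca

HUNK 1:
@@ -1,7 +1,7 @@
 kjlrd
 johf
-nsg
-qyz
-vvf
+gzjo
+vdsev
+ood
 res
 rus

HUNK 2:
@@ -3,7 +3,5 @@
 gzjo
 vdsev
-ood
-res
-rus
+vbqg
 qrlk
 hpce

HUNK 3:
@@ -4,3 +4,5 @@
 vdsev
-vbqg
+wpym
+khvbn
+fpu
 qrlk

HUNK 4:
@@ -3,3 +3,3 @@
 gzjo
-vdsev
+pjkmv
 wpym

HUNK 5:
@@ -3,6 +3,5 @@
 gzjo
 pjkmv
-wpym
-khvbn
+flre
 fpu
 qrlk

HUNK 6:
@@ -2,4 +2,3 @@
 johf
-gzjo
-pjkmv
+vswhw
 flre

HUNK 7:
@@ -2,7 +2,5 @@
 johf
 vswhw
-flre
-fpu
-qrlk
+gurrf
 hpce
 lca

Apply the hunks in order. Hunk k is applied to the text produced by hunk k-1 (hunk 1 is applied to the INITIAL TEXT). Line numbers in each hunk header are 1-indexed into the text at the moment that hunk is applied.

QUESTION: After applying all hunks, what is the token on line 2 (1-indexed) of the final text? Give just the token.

Answer: johf

Derivation:
Hunk 1: at line 1 remove [nsg,qyz,vvf] add [gzjo,vdsev,ood] -> 10 lines: kjlrd johf gzjo vdsev ood res rus qrlk hpce lca
Hunk 2: at line 3 remove [ood,res,rus] add [vbqg] -> 8 lines: kjlrd johf gzjo vdsev vbqg qrlk hpce lca
Hunk 3: at line 4 remove [vbqg] add [wpym,khvbn,fpu] -> 10 lines: kjlrd johf gzjo vdsev wpym khvbn fpu qrlk hpce lca
Hunk 4: at line 3 remove [vdsev] add [pjkmv] -> 10 lines: kjlrd johf gzjo pjkmv wpym khvbn fpu qrlk hpce lca
Hunk 5: at line 3 remove [wpym,khvbn] add [flre] -> 9 lines: kjlrd johf gzjo pjkmv flre fpu qrlk hpce lca
Hunk 6: at line 2 remove [gzjo,pjkmv] add [vswhw] -> 8 lines: kjlrd johf vswhw flre fpu qrlk hpce lca
Hunk 7: at line 2 remove [flre,fpu,qrlk] add [gurrf] -> 6 lines: kjlrd johf vswhw gurrf hpce lca
Final line 2: johf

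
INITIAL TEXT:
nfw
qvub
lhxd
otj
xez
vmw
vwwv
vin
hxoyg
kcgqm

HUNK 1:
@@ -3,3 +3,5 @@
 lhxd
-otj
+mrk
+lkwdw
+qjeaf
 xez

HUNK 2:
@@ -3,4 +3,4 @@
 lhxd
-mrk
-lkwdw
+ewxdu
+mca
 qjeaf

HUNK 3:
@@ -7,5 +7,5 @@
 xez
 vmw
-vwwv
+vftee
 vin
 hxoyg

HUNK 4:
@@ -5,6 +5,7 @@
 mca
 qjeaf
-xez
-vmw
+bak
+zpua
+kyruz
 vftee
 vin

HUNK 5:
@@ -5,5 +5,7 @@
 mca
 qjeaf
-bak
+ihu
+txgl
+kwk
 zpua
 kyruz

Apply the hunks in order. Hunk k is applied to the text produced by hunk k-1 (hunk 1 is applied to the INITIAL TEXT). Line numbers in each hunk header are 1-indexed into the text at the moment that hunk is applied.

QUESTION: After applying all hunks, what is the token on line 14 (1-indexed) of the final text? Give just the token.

Answer: hxoyg

Derivation:
Hunk 1: at line 3 remove [otj] add [mrk,lkwdw,qjeaf] -> 12 lines: nfw qvub lhxd mrk lkwdw qjeaf xez vmw vwwv vin hxoyg kcgqm
Hunk 2: at line 3 remove [mrk,lkwdw] add [ewxdu,mca] -> 12 lines: nfw qvub lhxd ewxdu mca qjeaf xez vmw vwwv vin hxoyg kcgqm
Hunk 3: at line 7 remove [vwwv] add [vftee] -> 12 lines: nfw qvub lhxd ewxdu mca qjeaf xez vmw vftee vin hxoyg kcgqm
Hunk 4: at line 5 remove [xez,vmw] add [bak,zpua,kyruz] -> 13 lines: nfw qvub lhxd ewxdu mca qjeaf bak zpua kyruz vftee vin hxoyg kcgqm
Hunk 5: at line 5 remove [bak] add [ihu,txgl,kwk] -> 15 lines: nfw qvub lhxd ewxdu mca qjeaf ihu txgl kwk zpua kyruz vftee vin hxoyg kcgqm
Final line 14: hxoyg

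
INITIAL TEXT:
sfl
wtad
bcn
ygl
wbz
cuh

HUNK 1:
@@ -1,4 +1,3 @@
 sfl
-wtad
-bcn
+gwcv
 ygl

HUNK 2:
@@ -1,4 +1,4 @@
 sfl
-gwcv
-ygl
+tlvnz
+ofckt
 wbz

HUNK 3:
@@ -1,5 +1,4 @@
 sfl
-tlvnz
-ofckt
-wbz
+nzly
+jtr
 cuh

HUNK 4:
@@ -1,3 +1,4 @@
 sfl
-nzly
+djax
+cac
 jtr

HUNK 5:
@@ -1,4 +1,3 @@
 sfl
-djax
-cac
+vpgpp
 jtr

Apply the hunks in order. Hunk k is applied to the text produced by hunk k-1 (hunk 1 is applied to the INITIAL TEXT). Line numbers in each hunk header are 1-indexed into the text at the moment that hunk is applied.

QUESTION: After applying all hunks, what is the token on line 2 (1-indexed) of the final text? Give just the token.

Answer: vpgpp

Derivation:
Hunk 1: at line 1 remove [wtad,bcn] add [gwcv] -> 5 lines: sfl gwcv ygl wbz cuh
Hunk 2: at line 1 remove [gwcv,ygl] add [tlvnz,ofckt] -> 5 lines: sfl tlvnz ofckt wbz cuh
Hunk 3: at line 1 remove [tlvnz,ofckt,wbz] add [nzly,jtr] -> 4 lines: sfl nzly jtr cuh
Hunk 4: at line 1 remove [nzly] add [djax,cac] -> 5 lines: sfl djax cac jtr cuh
Hunk 5: at line 1 remove [djax,cac] add [vpgpp] -> 4 lines: sfl vpgpp jtr cuh
Final line 2: vpgpp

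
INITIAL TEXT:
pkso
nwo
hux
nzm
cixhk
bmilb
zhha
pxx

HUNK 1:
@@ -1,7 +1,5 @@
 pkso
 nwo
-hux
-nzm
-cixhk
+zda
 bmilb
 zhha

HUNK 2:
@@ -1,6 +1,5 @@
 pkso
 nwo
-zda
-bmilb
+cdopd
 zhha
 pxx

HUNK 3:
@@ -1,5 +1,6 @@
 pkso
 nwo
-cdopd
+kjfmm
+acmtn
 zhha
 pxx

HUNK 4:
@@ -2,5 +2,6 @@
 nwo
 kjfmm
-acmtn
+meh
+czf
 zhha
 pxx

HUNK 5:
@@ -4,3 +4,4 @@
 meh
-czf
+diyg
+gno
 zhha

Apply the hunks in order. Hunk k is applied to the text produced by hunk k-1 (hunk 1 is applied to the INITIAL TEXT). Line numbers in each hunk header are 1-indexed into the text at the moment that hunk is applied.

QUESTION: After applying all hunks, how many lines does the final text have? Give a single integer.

Answer: 8

Derivation:
Hunk 1: at line 1 remove [hux,nzm,cixhk] add [zda] -> 6 lines: pkso nwo zda bmilb zhha pxx
Hunk 2: at line 1 remove [zda,bmilb] add [cdopd] -> 5 lines: pkso nwo cdopd zhha pxx
Hunk 3: at line 1 remove [cdopd] add [kjfmm,acmtn] -> 6 lines: pkso nwo kjfmm acmtn zhha pxx
Hunk 4: at line 2 remove [acmtn] add [meh,czf] -> 7 lines: pkso nwo kjfmm meh czf zhha pxx
Hunk 5: at line 4 remove [czf] add [diyg,gno] -> 8 lines: pkso nwo kjfmm meh diyg gno zhha pxx
Final line count: 8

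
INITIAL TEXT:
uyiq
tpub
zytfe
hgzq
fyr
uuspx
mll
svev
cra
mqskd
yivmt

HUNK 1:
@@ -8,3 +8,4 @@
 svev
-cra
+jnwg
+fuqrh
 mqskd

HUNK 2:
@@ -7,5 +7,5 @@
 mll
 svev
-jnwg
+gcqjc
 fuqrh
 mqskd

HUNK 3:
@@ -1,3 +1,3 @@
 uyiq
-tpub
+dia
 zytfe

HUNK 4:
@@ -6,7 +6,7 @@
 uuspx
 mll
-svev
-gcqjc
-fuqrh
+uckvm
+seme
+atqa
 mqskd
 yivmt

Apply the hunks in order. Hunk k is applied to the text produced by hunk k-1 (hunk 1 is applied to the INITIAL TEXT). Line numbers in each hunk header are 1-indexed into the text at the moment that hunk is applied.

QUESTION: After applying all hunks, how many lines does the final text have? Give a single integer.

Hunk 1: at line 8 remove [cra] add [jnwg,fuqrh] -> 12 lines: uyiq tpub zytfe hgzq fyr uuspx mll svev jnwg fuqrh mqskd yivmt
Hunk 2: at line 7 remove [jnwg] add [gcqjc] -> 12 lines: uyiq tpub zytfe hgzq fyr uuspx mll svev gcqjc fuqrh mqskd yivmt
Hunk 3: at line 1 remove [tpub] add [dia] -> 12 lines: uyiq dia zytfe hgzq fyr uuspx mll svev gcqjc fuqrh mqskd yivmt
Hunk 4: at line 6 remove [svev,gcqjc,fuqrh] add [uckvm,seme,atqa] -> 12 lines: uyiq dia zytfe hgzq fyr uuspx mll uckvm seme atqa mqskd yivmt
Final line count: 12

Answer: 12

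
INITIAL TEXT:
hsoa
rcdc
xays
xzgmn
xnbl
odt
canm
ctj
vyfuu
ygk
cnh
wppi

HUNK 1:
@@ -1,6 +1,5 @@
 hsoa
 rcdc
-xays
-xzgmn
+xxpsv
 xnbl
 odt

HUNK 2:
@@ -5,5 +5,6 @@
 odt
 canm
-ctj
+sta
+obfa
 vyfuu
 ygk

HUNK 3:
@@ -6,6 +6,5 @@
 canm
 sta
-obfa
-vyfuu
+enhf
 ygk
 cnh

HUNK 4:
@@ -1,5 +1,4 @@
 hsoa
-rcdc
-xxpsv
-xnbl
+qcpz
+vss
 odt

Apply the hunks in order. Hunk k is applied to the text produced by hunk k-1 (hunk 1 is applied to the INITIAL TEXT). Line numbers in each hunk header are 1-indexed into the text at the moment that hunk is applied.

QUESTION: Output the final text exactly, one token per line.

Answer: hsoa
qcpz
vss
odt
canm
sta
enhf
ygk
cnh
wppi

Derivation:
Hunk 1: at line 1 remove [xays,xzgmn] add [xxpsv] -> 11 lines: hsoa rcdc xxpsv xnbl odt canm ctj vyfuu ygk cnh wppi
Hunk 2: at line 5 remove [ctj] add [sta,obfa] -> 12 lines: hsoa rcdc xxpsv xnbl odt canm sta obfa vyfuu ygk cnh wppi
Hunk 3: at line 6 remove [obfa,vyfuu] add [enhf] -> 11 lines: hsoa rcdc xxpsv xnbl odt canm sta enhf ygk cnh wppi
Hunk 4: at line 1 remove [rcdc,xxpsv,xnbl] add [qcpz,vss] -> 10 lines: hsoa qcpz vss odt canm sta enhf ygk cnh wppi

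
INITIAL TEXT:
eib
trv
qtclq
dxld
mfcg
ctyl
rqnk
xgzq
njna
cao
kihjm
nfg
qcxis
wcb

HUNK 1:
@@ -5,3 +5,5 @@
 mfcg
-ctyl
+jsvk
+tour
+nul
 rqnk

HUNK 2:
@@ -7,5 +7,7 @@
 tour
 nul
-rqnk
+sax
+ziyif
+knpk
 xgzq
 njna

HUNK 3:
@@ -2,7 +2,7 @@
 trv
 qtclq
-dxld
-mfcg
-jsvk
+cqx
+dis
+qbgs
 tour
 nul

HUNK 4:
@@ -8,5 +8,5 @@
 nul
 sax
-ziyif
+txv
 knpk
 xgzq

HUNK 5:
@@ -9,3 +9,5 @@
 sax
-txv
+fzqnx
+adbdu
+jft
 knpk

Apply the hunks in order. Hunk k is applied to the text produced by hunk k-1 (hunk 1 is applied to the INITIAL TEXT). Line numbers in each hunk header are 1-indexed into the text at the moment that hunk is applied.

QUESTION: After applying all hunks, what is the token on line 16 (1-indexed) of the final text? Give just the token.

Answer: cao

Derivation:
Hunk 1: at line 5 remove [ctyl] add [jsvk,tour,nul] -> 16 lines: eib trv qtclq dxld mfcg jsvk tour nul rqnk xgzq njna cao kihjm nfg qcxis wcb
Hunk 2: at line 7 remove [rqnk] add [sax,ziyif,knpk] -> 18 lines: eib trv qtclq dxld mfcg jsvk tour nul sax ziyif knpk xgzq njna cao kihjm nfg qcxis wcb
Hunk 3: at line 2 remove [dxld,mfcg,jsvk] add [cqx,dis,qbgs] -> 18 lines: eib trv qtclq cqx dis qbgs tour nul sax ziyif knpk xgzq njna cao kihjm nfg qcxis wcb
Hunk 4: at line 8 remove [ziyif] add [txv] -> 18 lines: eib trv qtclq cqx dis qbgs tour nul sax txv knpk xgzq njna cao kihjm nfg qcxis wcb
Hunk 5: at line 9 remove [txv] add [fzqnx,adbdu,jft] -> 20 lines: eib trv qtclq cqx dis qbgs tour nul sax fzqnx adbdu jft knpk xgzq njna cao kihjm nfg qcxis wcb
Final line 16: cao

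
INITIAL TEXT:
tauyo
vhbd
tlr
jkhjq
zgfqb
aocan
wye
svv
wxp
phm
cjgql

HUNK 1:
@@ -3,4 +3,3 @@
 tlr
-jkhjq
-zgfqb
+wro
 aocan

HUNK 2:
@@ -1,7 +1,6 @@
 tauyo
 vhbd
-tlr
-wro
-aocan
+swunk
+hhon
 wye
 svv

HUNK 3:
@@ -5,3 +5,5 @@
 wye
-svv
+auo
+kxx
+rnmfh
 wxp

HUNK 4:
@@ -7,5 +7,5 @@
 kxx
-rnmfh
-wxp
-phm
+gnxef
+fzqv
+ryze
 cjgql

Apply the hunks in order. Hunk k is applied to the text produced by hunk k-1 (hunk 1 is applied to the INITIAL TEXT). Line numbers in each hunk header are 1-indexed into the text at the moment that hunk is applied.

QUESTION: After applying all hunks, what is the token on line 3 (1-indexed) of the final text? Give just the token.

Answer: swunk

Derivation:
Hunk 1: at line 3 remove [jkhjq,zgfqb] add [wro] -> 10 lines: tauyo vhbd tlr wro aocan wye svv wxp phm cjgql
Hunk 2: at line 1 remove [tlr,wro,aocan] add [swunk,hhon] -> 9 lines: tauyo vhbd swunk hhon wye svv wxp phm cjgql
Hunk 3: at line 5 remove [svv] add [auo,kxx,rnmfh] -> 11 lines: tauyo vhbd swunk hhon wye auo kxx rnmfh wxp phm cjgql
Hunk 4: at line 7 remove [rnmfh,wxp,phm] add [gnxef,fzqv,ryze] -> 11 lines: tauyo vhbd swunk hhon wye auo kxx gnxef fzqv ryze cjgql
Final line 3: swunk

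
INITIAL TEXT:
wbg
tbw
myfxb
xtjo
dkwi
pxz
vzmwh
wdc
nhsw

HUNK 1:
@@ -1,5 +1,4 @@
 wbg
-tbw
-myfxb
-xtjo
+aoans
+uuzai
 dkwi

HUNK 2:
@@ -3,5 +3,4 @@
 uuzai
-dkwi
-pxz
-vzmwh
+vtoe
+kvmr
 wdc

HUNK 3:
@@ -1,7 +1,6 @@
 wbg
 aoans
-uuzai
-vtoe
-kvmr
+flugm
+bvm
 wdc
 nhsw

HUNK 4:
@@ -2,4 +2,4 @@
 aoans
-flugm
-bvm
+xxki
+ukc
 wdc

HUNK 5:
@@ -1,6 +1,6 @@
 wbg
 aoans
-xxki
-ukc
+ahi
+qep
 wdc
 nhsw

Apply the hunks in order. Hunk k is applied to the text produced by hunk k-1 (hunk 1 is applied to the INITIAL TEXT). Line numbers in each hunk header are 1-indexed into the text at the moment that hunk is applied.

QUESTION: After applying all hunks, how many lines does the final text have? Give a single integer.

Answer: 6

Derivation:
Hunk 1: at line 1 remove [tbw,myfxb,xtjo] add [aoans,uuzai] -> 8 lines: wbg aoans uuzai dkwi pxz vzmwh wdc nhsw
Hunk 2: at line 3 remove [dkwi,pxz,vzmwh] add [vtoe,kvmr] -> 7 lines: wbg aoans uuzai vtoe kvmr wdc nhsw
Hunk 3: at line 1 remove [uuzai,vtoe,kvmr] add [flugm,bvm] -> 6 lines: wbg aoans flugm bvm wdc nhsw
Hunk 4: at line 2 remove [flugm,bvm] add [xxki,ukc] -> 6 lines: wbg aoans xxki ukc wdc nhsw
Hunk 5: at line 1 remove [xxki,ukc] add [ahi,qep] -> 6 lines: wbg aoans ahi qep wdc nhsw
Final line count: 6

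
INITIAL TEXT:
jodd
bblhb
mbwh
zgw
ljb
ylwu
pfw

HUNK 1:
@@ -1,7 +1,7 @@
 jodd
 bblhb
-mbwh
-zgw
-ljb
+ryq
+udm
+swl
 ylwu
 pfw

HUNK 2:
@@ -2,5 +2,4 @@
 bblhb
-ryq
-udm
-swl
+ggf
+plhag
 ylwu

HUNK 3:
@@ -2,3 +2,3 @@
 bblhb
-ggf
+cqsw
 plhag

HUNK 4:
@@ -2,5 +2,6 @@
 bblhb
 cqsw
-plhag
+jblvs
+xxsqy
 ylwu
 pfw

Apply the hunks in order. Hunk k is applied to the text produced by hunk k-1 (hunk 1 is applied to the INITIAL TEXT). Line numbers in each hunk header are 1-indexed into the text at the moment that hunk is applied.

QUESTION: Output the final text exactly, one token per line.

Hunk 1: at line 1 remove [mbwh,zgw,ljb] add [ryq,udm,swl] -> 7 lines: jodd bblhb ryq udm swl ylwu pfw
Hunk 2: at line 2 remove [ryq,udm,swl] add [ggf,plhag] -> 6 lines: jodd bblhb ggf plhag ylwu pfw
Hunk 3: at line 2 remove [ggf] add [cqsw] -> 6 lines: jodd bblhb cqsw plhag ylwu pfw
Hunk 4: at line 2 remove [plhag] add [jblvs,xxsqy] -> 7 lines: jodd bblhb cqsw jblvs xxsqy ylwu pfw

Answer: jodd
bblhb
cqsw
jblvs
xxsqy
ylwu
pfw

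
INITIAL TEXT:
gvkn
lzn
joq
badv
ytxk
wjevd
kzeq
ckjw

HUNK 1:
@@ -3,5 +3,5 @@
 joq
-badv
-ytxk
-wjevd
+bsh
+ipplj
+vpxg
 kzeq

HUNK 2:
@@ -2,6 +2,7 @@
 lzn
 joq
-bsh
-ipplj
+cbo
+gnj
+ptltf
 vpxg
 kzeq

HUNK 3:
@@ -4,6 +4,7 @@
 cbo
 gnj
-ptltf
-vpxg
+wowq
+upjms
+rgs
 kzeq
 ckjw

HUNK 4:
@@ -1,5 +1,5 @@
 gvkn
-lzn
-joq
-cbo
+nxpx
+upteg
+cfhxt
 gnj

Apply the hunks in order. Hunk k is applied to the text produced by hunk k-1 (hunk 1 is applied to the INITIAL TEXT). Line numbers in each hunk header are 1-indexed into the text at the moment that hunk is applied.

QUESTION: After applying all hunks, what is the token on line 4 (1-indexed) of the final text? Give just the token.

Hunk 1: at line 3 remove [badv,ytxk,wjevd] add [bsh,ipplj,vpxg] -> 8 lines: gvkn lzn joq bsh ipplj vpxg kzeq ckjw
Hunk 2: at line 2 remove [bsh,ipplj] add [cbo,gnj,ptltf] -> 9 lines: gvkn lzn joq cbo gnj ptltf vpxg kzeq ckjw
Hunk 3: at line 4 remove [ptltf,vpxg] add [wowq,upjms,rgs] -> 10 lines: gvkn lzn joq cbo gnj wowq upjms rgs kzeq ckjw
Hunk 4: at line 1 remove [lzn,joq,cbo] add [nxpx,upteg,cfhxt] -> 10 lines: gvkn nxpx upteg cfhxt gnj wowq upjms rgs kzeq ckjw
Final line 4: cfhxt

Answer: cfhxt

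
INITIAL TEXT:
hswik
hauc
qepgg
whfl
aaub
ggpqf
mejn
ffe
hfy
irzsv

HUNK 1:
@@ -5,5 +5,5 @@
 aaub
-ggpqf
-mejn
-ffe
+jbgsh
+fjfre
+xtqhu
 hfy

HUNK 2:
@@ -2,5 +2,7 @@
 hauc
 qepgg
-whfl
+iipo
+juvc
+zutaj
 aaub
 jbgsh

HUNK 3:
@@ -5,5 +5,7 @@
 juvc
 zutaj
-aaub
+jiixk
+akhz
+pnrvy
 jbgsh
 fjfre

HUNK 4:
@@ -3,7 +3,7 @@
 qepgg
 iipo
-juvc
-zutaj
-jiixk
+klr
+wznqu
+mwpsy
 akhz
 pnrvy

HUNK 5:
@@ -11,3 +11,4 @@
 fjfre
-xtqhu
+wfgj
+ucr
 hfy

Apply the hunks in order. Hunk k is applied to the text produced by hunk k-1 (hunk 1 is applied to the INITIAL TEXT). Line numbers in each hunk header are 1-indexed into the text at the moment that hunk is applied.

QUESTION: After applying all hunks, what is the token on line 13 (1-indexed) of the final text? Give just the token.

Hunk 1: at line 5 remove [ggpqf,mejn,ffe] add [jbgsh,fjfre,xtqhu] -> 10 lines: hswik hauc qepgg whfl aaub jbgsh fjfre xtqhu hfy irzsv
Hunk 2: at line 2 remove [whfl] add [iipo,juvc,zutaj] -> 12 lines: hswik hauc qepgg iipo juvc zutaj aaub jbgsh fjfre xtqhu hfy irzsv
Hunk 3: at line 5 remove [aaub] add [jiixk,akhz,pnrvy] -> 14 lines: hswik hauc qepgg iipo juvc zutaj jiixk akhz pnrvy jbgsh fjfre xtqhu hfy irzsv
Hunk 4: at line 3 remove [juvc,zutaj,jiixk] add [klr,wznqu,mwpsy] -> 14 lines: hswik hauc qepgg iipo klr wznqu mwpsy akhz pnrvy jbgsh fjfre xtqhu hfy irzsv
Hunk 5: at line 11 remove [xtqhu] add [wfgj,ucr] -> 15 lines: hswik hauc qepgg iipo klr wznqu mwpsy akhz pnrvy jbgsh fjfre wfgj ucr hfy irzsv
Final line 13: ucr

Answer: ucr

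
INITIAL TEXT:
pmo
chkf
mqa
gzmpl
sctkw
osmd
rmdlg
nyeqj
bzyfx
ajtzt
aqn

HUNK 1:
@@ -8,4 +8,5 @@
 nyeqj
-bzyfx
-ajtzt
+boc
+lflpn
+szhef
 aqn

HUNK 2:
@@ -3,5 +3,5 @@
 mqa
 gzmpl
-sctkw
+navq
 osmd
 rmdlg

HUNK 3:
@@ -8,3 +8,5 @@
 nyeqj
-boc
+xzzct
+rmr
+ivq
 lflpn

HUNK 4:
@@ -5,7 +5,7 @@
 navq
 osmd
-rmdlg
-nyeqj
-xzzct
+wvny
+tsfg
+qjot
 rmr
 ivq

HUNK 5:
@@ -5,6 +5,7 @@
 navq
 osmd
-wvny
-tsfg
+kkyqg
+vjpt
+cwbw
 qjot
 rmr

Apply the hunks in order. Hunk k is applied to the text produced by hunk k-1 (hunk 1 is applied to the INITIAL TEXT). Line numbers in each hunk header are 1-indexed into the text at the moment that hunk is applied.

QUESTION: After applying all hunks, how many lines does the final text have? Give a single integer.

Answer: 15

Derivation:
Hunk 1: at line 8 remove [bzyfx,ajtzt] add [boc,lflpn,szhef] -> 12 lines: pmo chkf mqa gzmpl sctkw osmd rmdlg nyeqj boc lflpn szhef aqn
Hunk 2: at line 3 remove [sctkw] add [navq] -> 12 lines: pmo chkf mqa gzmpl navq osmd rmdlg nyeqj boc lflpn szhef aqn
Hunk 3: at line 8 remove [boc] add [xzzct,rmr,ivq] -> 14 lines: pmo chkf mqa gzmpl navq osmd rmdlg nyeqj xzzct rmr ivq lflpn szhef aqn
Hunk 4: at line 5 remove [rmdlg,nyeqj,xzzct] add [wvny,tsfg,qjot] -> 14 lines: pmo chkf mqa gzmpl navq osmd wvny tsfg qjot rmr ivq lflpn szhef aqn
Hunk 5: at line 5 remove [wvny,tsfg] add [kkyqg,vjpt,cwbw] -> 15 lines: pmo chkf mqa gzmpl navq osmd kkyqg vjpt cwbw qjot rmr ivq lflpn szhef aqn
Final line count: 15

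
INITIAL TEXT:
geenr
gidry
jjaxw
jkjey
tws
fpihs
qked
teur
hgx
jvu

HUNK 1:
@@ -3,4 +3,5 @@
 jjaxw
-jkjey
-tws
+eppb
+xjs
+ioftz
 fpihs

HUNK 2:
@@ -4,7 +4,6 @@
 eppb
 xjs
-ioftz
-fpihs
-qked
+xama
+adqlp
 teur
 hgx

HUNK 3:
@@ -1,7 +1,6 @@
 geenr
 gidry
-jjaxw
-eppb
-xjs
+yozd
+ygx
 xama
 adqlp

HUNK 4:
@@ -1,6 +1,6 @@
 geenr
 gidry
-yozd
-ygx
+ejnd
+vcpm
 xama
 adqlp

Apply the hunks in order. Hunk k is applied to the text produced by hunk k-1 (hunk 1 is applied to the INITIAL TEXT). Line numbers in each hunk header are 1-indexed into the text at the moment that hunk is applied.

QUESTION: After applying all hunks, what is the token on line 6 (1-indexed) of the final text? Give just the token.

Answer: adqlp

Derivation:
Hunk 1: at line 3 remove [jkjey,tws] add [eppb,xjs,ioftz] -> 11 lines: geenr gidry jjaxw eppb xjs ioftz fpihs qked teur hgx jvu
Hunk 2: at line 4 remove [ioftz,fpihs,qked] add [xama,adqlp] -> 10 lines: geenr gidry jjaxw eppb xjs xama adqlp teur hgx jvu
Hunk 3: at line 1 remove [jjaxw,eppb,xjs] add [yozd,ygx] -> 9 lines: geenr gidry yozd ygx xama adqlp teur hgx jvu
Hunk 4: at line 1 remove [yozd,ygx] add [ejnd,vcpm] -> 9 lines: geenr gidry ejnd vcpm xama adqlp teur hgx jvu
Final line 6: adqlp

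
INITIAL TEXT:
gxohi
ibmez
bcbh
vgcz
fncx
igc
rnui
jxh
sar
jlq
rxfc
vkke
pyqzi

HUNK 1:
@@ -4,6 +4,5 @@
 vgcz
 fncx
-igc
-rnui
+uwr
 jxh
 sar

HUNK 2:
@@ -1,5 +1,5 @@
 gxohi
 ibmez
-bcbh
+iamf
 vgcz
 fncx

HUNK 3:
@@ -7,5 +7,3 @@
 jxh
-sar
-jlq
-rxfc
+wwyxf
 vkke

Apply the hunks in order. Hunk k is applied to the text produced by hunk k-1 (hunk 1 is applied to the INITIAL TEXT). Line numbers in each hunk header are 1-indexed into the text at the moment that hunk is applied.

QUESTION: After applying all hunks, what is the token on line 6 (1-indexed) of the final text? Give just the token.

Answer: uwr

Derivation:
Hunk 1: at line 4 remove [igc,rnui] add [uwr] -> 12 lines: gxohi ibmez bcbh vgcz fncx uwr jxh sar jlq rxfc vkke pyqzi
Hunk 2: at line 1 remove [bcbh] add [iamf] -> 12 lines: gxohi ibmez iamf vgcz fncx uwr jxh sar jlq rxfc vkke pyqzi
Hunk 3: at line 7 remove [sar,jlq,rxfc] add [wwyxf] -> 10 lines: gxohi ibmez iamf vgcz fncx uwr jxh wwyxf vkke pyqzi
Final line 6: uwr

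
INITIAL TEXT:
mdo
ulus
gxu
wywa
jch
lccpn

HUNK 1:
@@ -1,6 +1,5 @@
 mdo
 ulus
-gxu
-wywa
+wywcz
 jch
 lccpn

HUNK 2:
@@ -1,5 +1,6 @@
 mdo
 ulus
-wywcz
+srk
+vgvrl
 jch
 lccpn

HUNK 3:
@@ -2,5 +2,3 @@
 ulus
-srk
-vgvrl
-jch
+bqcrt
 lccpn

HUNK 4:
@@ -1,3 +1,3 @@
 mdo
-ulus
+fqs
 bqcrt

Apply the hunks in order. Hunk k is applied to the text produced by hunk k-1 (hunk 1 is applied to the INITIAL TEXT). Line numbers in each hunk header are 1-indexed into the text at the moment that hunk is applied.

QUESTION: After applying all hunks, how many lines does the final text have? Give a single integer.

Hunk 1: at line 1 remove [gxu,wywa] add [wywcz] -> 5 lines: mdo ulus wywcz jch lccpn
Hunk 2: at line 1 remove [wywcz] add [srk,vgvrl] -> 6 lines: mdo ulus srk vgvrl jch lccpn
Hunk 3: at line 2 remove [srk,vgvrl,jch] add [bqcrt] -> 4 lines: mdo ulus bqcrt lccpn
Hunk 4: at line 1 remove [ulus] add [fqs] -> 4 lines: mdo fqs bqcrt lccpn
Final line count: 4

Answer: 4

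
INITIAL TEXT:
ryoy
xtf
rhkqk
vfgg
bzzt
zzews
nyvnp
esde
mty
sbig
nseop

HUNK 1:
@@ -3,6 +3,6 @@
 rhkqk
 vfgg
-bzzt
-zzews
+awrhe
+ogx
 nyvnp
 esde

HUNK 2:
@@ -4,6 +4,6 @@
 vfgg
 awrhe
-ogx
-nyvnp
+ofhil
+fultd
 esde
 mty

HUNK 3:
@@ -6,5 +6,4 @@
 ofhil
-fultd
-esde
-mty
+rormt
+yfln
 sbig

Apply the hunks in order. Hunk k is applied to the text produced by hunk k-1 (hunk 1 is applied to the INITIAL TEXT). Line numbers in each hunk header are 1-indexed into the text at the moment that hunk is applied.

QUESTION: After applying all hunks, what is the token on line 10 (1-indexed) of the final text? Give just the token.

Answer: nseop

Derivation:
Hunk 1: at line 3 remove [bzzt,zzews] add [awrhe,ogx] -> 11 lines: ryoy xtf rhkqk vfgg awrhe ogx nyvnp esde mty sbig nseop
Hunk 2: at line 4 remove [ogx,nyvnp] add [ofhil,fultd] -> 11 lines: ryoy xtf rhkqk vfgg awrhe ofhil fultd esde mty sbig nseop
Hunk 3: at line 6 remove [fultd,esde,mty] add [rormt,yfln] -> 10 lines: ryoy xtf rhkqk vfgg awrhe ofhil rormt yfln sbig nseop
Final line 10: nseop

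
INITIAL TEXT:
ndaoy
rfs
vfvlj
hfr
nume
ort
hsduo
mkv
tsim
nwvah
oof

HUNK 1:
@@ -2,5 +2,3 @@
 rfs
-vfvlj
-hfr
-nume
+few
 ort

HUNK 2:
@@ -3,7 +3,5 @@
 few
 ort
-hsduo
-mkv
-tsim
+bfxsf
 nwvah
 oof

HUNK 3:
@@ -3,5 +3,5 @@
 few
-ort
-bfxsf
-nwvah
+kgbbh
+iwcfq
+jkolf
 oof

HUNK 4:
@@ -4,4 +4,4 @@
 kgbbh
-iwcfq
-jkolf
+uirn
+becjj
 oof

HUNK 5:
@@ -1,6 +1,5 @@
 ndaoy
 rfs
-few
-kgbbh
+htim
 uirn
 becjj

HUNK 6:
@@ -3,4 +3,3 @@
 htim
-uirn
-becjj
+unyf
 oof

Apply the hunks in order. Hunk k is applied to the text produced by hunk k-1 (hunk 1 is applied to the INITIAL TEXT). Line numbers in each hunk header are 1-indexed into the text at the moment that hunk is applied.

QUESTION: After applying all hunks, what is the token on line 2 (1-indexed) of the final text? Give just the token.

Answer: rfs

Derivation:
Hunk 1: at line 2 remove [vfvlj,hfr,nume] add [few] -> 9 lines: ndaoy rfs few ort hsduo mkv tsim nwvah oof
Hunk 2: at line 3 remove [hsduo,mkv,tsim] add [bfxsf] -> 7 lines: ndaoy rfs few ort bfxsf nwvah oof
Hunk 3: at line 3 remove [ort,bfxsf,nwvah] add [kgbbh,iwcfq,jkolf] -> 7 lines: ndaoy rfs few kgbbh iwcfq jkolf oof
Hunk 4: at line 4 remove [iwcfq,jkolf] add [uirn,becjj] -> 7 lines: ndaoy rfs few kgbbh uirn becjj oof
Hunk 5: at line 1 remove [few,kgbbh] add [htim] -> 6 lines: ndaoy rfs htim uirn becjj oof
Hunk 6: at line 3 remove [uirn,becjj] add [unyf] -> 5 lines: ndaoy rfs htim unyf oof
Final line 2: rfs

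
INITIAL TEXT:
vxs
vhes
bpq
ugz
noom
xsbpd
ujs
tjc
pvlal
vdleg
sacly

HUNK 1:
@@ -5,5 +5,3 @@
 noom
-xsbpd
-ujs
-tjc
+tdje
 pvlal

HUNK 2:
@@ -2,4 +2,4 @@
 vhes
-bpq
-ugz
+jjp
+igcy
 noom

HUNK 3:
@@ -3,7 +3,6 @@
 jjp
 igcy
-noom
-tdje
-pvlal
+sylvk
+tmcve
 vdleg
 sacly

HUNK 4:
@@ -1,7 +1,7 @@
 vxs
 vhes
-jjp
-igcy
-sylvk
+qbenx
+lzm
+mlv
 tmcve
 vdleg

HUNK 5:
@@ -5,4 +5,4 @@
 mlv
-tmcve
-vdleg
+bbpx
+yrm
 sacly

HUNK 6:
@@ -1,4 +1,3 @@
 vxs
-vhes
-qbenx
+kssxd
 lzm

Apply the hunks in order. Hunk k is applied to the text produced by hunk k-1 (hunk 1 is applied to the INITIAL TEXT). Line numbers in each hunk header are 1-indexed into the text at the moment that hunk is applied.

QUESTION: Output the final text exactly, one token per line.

Answer: vxs
kssxd
lzm
mlv
bbpx
yrm
sacly

Derivation:
Hunk 1: at line 5 remove [xsbpd,ujs,tjc] add [tdje] -> 9 lines: vxs vhes bpq ugz noom tdje pvlal vdleg sacly
Hunk 2: at line 2 remove [bpq,ugz] add [jjp,igcy] -> 9 lines: vxs vhes jjp igcy noom tdje pvlal vdleg sacly
Hunk 3: at line 3 remove [noom,tdje,pvlal] add [sylvk,tmcve] -> 8 lines: vxs vhes jjp igcy sylvk tmcve vdleg sacly
Hunk 4: at line 1 remove [jjp,igcy,sylvk] add [qbenx,lzm,mlv] -> 8 lines: vxs vhes qbenx lzm mlv tmcve vdleg sacly
Hunk 5: at line 5 remove [tmcve,vdleg] add [bbpx,yrm] -> 8 lines: vxs vhes qbenx lzm mlv bbpx yrm sacly
Hunk 6: at line 1 remove [vhes,qbenx] add [kssxd] -> 7 lines: vxs kssxd lzm mlv bbpx yrm sacly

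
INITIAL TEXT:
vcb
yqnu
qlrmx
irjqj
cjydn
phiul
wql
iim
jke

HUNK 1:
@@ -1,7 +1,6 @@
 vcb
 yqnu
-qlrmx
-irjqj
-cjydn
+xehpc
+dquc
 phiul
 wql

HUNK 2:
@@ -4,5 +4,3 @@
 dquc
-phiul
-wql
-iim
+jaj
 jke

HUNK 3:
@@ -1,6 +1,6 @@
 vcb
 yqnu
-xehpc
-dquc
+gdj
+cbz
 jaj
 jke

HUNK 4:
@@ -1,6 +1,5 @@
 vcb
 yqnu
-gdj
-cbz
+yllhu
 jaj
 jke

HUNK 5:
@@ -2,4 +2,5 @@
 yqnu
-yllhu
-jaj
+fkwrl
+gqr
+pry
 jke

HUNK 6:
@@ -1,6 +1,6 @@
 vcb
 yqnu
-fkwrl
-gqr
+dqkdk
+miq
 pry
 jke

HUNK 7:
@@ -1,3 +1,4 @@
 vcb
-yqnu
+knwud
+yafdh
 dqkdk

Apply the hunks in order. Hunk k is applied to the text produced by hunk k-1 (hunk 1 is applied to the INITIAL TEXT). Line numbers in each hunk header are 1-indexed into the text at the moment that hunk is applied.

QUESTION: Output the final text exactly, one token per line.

Answer: vcb
knwud
yafdh
dqkdk
miq
pry
jke

Derivation:
Hunk 1: at line 1 remove [qlrmx,irjqj,cjydn] add [xehpc,dquc] -> 8 lines: vcb yqnu xehpc dquc phiul wql iim jke
Hunk 2: at line 4 remove [phiul,wql,iim] add [jaj] -> 6 lines: vcb yqnu xehpc dquc jaj jke
Hunk 3: at line 1 remove [xehpc,dquc] add [gdj,cbz] -> 6 lines: vcb yqnu gdj cbz jaj jke
Hunk 4: at line 1 remove [gdj,cbz] add [yllhu] -> 5 lines: vcb yqnu yllhu jaj jke
Hunk 5: at line 2 remove [yllhu,jaj] add [fkwrl,gqr,pry] -> 6 lines: vcb yqnu fkwrl gqr pry jke
Hunk 6: at line 1 remove [fkwrl,gqr] add [dqkdk,miq] -> 6 lines: vcb yqnu dqkdk miq pry jke
Hunk 7: at line 1 remove [yqnu] add [knwud,yafdh] -> 7 lines: vcb knwud yafdh dqkdk miq pry jke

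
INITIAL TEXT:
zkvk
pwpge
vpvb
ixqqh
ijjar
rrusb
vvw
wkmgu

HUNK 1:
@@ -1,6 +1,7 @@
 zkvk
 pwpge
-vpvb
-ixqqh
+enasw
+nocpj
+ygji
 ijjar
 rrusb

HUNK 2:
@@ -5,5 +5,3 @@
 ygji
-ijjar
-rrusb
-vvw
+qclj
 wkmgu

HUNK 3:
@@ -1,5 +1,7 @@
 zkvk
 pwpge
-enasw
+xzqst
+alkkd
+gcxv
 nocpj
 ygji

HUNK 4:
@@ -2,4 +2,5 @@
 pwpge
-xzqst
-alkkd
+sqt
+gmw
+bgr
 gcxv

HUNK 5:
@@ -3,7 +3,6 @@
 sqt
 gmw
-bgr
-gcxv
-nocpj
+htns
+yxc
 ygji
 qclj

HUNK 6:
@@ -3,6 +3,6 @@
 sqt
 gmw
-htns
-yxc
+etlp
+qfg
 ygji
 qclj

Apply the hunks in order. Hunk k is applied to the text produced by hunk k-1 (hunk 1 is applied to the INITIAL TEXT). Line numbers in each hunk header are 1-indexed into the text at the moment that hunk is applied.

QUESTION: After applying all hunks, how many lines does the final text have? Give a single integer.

Answer: 9

Derivation:
Hunk 1: at line 1 remove [vpvb,ixqqh] add [enasw,nocpj,ygji] -> 9 lines: zkvk pwpge enasw nocpj ygji ijjar rrusb vvw wkmgu
Hunk 2: at line 5 remove [ijjar,rrusb,vvw] add [qclj] -> 7 lines: zkvk pwpge enasw nocpj ygji qclj wkmgu
Hunk 3: at line 1 remove [enasw] add [xzqst,alkkd,gcxv] -> 9 lines: zkvk pwpge xzqst alkkd gcxv nocpj ygji qclj wkmgu
Hunk 4: at line 2 remove [xzqst,alkkd] add [sqt,gmw,bgr] -> 10 lines: zkvk pwpge sqt gmw bgr gcxv nocpj ygji qclj wkmgu
Hunk 5: at line 3 remove [bgr,gcxv,nocpj] add [htns,yxc] -> 9 lines: zkvk pwpge sqt gmw htns yxc ygji qclj wkmgu
Hunk 6: at line 3 remove [htns,yxc] add [etlp,qfg] -> 9 lines: zkvk pwpge sqt gmw etlp qfg ygji qclj wkmgu
Final line count: 9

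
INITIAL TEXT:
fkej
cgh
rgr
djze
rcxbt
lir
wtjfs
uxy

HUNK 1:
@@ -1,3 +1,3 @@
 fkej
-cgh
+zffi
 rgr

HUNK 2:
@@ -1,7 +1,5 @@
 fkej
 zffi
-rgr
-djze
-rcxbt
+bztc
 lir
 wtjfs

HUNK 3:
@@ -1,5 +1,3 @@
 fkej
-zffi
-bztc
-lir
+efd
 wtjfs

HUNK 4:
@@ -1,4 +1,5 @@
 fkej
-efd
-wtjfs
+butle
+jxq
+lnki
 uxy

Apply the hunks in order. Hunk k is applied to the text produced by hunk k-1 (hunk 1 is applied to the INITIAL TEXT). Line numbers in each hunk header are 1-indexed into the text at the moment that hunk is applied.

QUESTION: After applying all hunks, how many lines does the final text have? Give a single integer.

Answer: 5

Derivation:
Hunk 1: at line 1 remove [cgh] add [zffi] -> 8 lines: fkej zffi rgr djze rcxbt lir wtjfs uxy
Hunk 2: at line 1 remove [rgr,djze,rcxbt] add [bztc] -> 6 lines: fkej zffi bztc lir wtjfs uxy
Hunk 3: at line 1 remove [zffi,bztc,lir] add [efd] -> 4 lines: fkej efd wtjfs uxy
Hunk 4: at line 1 remove [efd,wtjfs] add [butle,jxq,lnki] -> 5 lines: fkej butle jxq lnki uxy
Final line count: 5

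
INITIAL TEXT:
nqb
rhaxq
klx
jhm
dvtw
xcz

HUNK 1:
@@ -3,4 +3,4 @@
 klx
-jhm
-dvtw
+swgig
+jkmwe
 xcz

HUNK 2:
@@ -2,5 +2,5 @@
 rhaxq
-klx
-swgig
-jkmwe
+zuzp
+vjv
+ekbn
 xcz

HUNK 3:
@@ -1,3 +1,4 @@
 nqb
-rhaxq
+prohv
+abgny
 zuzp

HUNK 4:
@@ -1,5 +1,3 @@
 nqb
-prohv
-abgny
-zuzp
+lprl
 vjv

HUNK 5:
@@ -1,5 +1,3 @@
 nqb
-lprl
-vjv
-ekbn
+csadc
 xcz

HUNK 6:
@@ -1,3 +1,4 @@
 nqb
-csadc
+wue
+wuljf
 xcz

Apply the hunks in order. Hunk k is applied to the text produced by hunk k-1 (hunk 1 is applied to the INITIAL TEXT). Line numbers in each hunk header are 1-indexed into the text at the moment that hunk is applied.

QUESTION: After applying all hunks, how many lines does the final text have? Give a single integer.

Answer: 4

Derivation:
Hunk 1: at line 3 remove [jhm,dvtw] add [swgig,jkmwe] -> 6 lines: nqb rhaxq klx swgig jkmwe xcz
Hunk 2: at line 2 remove [klx,swgig,jkmwe] add [zuzp,vjv,ekbn] -> 6 lines: nqb rhaxq zuzp vjv ekbn xcz
Hunk 3: at line 1 remove [rhaxq] add [prohv,abgny] -> 7 lines: nqb prohv abgny zuzp vjv ekbn xcz
Hunk 4: at line 1 remove [prohv,abgny,zuzp] add [lprl] -> 5 lines: nqb lprl vjv ekbn xcz
Hunk 5: at line 1 remove [lprl,vjv,ekbn] add [csadc] -> 3 lines: nqb csadc xcz
Hunk 6: at line 1 remove [csadc] add [wue,wuljf] -> 4 lines: nqb wue wuljf xcz
Final line count: 4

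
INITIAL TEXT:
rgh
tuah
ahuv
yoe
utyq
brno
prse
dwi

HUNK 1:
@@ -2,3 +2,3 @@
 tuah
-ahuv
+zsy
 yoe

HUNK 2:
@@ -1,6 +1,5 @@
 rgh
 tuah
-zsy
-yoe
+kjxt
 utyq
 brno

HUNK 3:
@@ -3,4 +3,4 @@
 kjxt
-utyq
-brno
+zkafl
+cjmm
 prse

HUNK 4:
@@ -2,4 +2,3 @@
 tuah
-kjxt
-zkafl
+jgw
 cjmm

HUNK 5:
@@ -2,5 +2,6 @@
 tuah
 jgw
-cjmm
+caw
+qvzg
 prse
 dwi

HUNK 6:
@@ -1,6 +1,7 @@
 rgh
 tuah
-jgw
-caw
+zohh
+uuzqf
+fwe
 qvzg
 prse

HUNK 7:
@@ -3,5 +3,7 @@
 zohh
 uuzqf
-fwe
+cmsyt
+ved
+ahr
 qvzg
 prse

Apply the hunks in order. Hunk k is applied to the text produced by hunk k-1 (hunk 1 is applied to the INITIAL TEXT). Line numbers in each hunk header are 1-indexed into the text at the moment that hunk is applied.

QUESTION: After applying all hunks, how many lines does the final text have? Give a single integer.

Answer: 10

Derivation:
Hunk 1: at line 2 remove [ahuv] add [zsy] -> 8 lines: rgh tuah zsy yoe utyq brno prse dwi
Hunk 2: at line 1 remove [zsy,yoe] add [kjxt] -> 7 lines: rgh tuah kjxt utyq brno prse dwi
Hunk 3: at line 3 remove [utyq,brno] add [zkafl,cjmm] -> 7 lines: rgh tuah kjxt zkafl cjmm prse dwi
Hunk 4: at line 2 remove [kjxt,zkafl] add [jgw] -> 6 lines: rgh tuah jgw cjmm prse dwi
Hunk 5: at line 2 remove [cjmm] add [caw,qvzg] -> 7 lines: rgh tuah jgw caw qvzg prse dwi
Hunk 6: at line 1 remove [jgw,caw] add [zohh,uuzqf,fwe] -> 8 lines: rgh tuah zohh uuzqf fwe qvzg prse dwi
Hunk 7: at line 3 remove [fwe] add [cmsyt,ved,ahr] -> 10 lines: rgh tuah zohh uuzqf cmsyt ved ahr qvzg prse dwi
Final line count: 10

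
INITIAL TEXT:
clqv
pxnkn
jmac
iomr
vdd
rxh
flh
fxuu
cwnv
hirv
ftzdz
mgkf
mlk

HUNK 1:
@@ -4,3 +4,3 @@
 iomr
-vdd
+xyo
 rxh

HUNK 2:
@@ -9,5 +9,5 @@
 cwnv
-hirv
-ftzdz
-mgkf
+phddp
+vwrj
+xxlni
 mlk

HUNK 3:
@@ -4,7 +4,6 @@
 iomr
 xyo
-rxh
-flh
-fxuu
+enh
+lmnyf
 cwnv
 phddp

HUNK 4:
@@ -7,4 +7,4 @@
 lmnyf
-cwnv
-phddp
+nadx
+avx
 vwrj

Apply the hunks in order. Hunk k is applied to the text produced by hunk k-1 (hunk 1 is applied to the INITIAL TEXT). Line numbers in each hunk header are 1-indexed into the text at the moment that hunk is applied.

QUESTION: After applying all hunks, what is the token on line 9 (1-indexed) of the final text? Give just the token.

Hunk 1: at line 4 remove [vdd] add [xyo] -> 13 lines: clqv pxnkn jmac iomr xyo rxh flh fxuu cwnv hirv ftzdz mgkf mlk
Hunk 2: at line 9 remove [hirv,ftzdz,mgkf] add [phddp,vwrj,xxlni] -> 13 lines: clqv pxnkn jmac iomr xyo rxh flh fxuu cwnv phddp vwrj xxlni mlk
Hunk 3: at line 4 remove [rxh,flh,fxuu] add [enh,lmnyf] -> 12 lines: clqv pxnkn jmac iomr xyo enh lmnyf cwnv phddp vwrj xxlni mlk
Hunk 4: at line 7 remove [cwnv,phddp] add [nadx,avx] -> 12 lines: clqv pxnkn jmac iomr xyo enh lmnyf nadx avx vwrj xxlni mlk
Final line 9: avx

Answer: avx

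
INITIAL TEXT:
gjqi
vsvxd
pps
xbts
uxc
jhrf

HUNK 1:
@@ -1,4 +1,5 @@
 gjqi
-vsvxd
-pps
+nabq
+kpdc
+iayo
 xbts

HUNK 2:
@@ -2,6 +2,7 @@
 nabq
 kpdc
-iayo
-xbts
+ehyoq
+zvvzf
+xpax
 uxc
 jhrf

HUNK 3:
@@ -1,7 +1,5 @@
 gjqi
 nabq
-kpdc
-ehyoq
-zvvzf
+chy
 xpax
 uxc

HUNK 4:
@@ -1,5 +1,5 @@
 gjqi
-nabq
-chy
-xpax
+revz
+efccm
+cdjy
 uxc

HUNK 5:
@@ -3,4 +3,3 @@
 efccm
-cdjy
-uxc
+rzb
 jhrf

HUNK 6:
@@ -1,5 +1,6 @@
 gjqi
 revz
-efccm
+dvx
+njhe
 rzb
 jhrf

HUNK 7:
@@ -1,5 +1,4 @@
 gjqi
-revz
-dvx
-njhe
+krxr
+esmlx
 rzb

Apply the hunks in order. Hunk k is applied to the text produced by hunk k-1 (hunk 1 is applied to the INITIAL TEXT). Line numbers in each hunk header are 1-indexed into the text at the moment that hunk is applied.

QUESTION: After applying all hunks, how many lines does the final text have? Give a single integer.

Hunk 1: at line 1 remove [vsvxd,pps] add [nabq,kpdc,iayo] -> 7 lines: gjqi nabq kpdc iayo xbts uxc jhrf
Hunk 2: at line 2 remove [iayo,xbts] add [ehyoq,zvvzf,xpax] -> 8 lines: gjqi nabq kpdc ehyoq zvvzf xpax uxc jhrf
Hunk 3: at line 1 remove [kpdc,ehyoq,zvvzf] add [chy] -> 6 lines: gjqi nabq chy xpax uxc jhrf
Hunk 4: at line 1 remove [nabq,chy,xpax] add [revz,efccm,cdjy] -> 6 lines: gjqi revz efccm cdjy uxc jhrf
Hunk 5: at line 3 remove [cdjy,uxc] add [rzb] -> 5 lines: gjqi revz efccm rzb jhrf
Hunk 6: at line 1 remove [efccm] add [dvx,njhe] -> 6 lines: gjqi revz dvx njhe rzb jhrf
Hunk 7: at line 1 remove [revz,dvx,njhe] add [krxr,esmlx] -> 5 lines: gjqi krxr esmlx rzb jhrf
Final line count: 5

Answer: 5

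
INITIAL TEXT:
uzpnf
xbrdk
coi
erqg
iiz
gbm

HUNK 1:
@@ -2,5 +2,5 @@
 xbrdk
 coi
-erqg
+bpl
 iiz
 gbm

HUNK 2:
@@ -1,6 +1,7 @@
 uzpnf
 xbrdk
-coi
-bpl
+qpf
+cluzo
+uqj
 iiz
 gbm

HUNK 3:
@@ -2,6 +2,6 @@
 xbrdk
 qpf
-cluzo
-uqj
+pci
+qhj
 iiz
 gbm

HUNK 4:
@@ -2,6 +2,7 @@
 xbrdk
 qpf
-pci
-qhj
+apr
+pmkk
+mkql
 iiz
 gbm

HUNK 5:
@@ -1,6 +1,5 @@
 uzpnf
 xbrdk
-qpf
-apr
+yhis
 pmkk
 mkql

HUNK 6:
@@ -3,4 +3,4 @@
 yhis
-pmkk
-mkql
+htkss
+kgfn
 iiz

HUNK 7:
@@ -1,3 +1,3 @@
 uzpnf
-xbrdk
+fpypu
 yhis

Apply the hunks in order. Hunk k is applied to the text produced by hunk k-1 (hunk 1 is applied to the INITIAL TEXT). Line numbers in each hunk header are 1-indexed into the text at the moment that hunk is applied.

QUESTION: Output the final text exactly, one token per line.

Hunk 1: at line 2 remove [erqg] add [bpl] -> 6 lines: uzpnf xbrdk coi bpl iiz gbm
Hunk 2: at line 1 remove [coi,bpl] add [qpf,cluzo,uqj] -> 7 lines: uzpnf xbrdk qpf cluzo uqj iiz gbm
Hunk 3: at line 2 remove [cluzo,uqj] add [pci,qhj] -> 7 lines: uzpnf xbrdk qpf pci qhj iiz gbm
Hunk 4: at line 2 remove [pci,qhj] add [apr,pmkk,mkql] -> 8 lines: uzpnf xbrdk qpf apr pmkk mkql iiz gbm
Hunk 5: at line 1 remove [qpf,apr] add [yhis] -> 7 lines: uzpnf xbrdk yhis pmkk mkql iiz gbm
Hunk 6: at line 3 remove [pmkk,mkql] add [htkss,kgfn] -> 7 lines: uzpnf xbrdk yhis htkss kgfn iiz gbm
Hunk 7: at line 1 remove [xbrdk] add [fpypu] -> 7 lines: uzpnf fpypu yhis htkss kgfn iiz gbm

Answer: uzpnf
fpypu
yhis
htkss
kgfn
iiz
gbm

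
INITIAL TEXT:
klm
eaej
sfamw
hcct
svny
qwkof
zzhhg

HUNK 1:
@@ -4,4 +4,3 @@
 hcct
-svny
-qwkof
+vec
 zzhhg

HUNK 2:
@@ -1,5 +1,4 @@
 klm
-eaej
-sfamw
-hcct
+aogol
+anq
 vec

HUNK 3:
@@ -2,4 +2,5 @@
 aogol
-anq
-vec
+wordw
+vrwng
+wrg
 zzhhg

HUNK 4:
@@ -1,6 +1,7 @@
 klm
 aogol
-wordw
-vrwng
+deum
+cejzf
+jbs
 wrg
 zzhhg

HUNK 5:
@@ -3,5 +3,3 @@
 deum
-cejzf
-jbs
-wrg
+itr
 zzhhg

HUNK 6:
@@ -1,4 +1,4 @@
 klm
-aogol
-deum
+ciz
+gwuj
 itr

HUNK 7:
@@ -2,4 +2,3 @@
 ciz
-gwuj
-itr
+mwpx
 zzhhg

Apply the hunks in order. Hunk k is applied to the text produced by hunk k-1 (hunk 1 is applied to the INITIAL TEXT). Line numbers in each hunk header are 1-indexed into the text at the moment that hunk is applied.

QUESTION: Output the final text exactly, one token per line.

Hunk 1: at line 4 remove [svny,qwkof] add [vec] -> 6 lines: klm eaej sfamw hcct vec zzhhg
Hunk 2: at line 1 remove [eaej,sfamw,hcct] add [aogol,anq] -> 5 lines: klm aogol anq vec zzhhg
Hunk 3: at line 2 remove [anq,vec] add [wordw,vrwng,wrg] -> 6 lines: klm aogol wordw vrwng wrg zzhhg
Hunk 4: at line 1 remove [wordw,vrwng] add [deum,cejzf,jbs] -> 7 lines: klm aogol deum cejzf jbs wrg zzhhg
Hunk 5: at line 3 remove [cejzf,jbs,wrg] add [itr] -> 5 lines: klm aogol deum itr zzhhg
Hunk 6: at line 1 remove [aogol,deum] add [ciz,gwuj] -> 5 lines: klm ciz gwuj itr zzhhg
Hunk 7: at line 2 remove [gwuj,itr] add [mwpx] -> 4 lines: klm ciz mwpx zzhhg

Answer: klm
ciz
mwpx
zzhhg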